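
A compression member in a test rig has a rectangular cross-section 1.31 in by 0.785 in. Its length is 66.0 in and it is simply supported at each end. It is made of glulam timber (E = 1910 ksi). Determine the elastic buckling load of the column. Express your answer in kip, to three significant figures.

Buckling occurs about the weak axis: I_min = h·b³/12 with b = 0.785 in (the shorter side).
I_min = 1.31×0.785³/12 = 5.281×10^-2 in⁴
Effective length L_e = K·L = 1 × 66.0 = 66.00 in
P_cr = π²EI / L_e² = π² × 1910×10³ × 5.281×10^-2 / 66.00² = 228.5 lb

P_cr ≈ 0.229 kip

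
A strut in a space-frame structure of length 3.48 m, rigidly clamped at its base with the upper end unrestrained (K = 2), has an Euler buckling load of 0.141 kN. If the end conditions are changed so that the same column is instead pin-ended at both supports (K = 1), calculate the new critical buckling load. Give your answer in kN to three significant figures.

P_cr ≈ 0.564 kN

P_cr ∝ 1/K², so P_cr,new = P_cr,old × (K_old/K_new)² = 0.141 × (2/1)²
= 0.141 × 4.000 = 0.564 kN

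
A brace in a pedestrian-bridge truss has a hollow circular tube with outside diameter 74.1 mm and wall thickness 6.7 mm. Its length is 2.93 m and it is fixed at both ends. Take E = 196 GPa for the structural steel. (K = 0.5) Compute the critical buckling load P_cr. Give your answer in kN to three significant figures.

P_cr ≈ 733 kN

Inner diameter d_i = 74.1 − 2×6.7 = 60.70 mm
I = π(d_o⁴ − d_i⁴)/64 = π(74.1⁴ − 60.70⁴)/64 = 8.136×10^5 mm⁴
I = 8.136×10^5 mm⁴ = 8.136×10^-7 m⁴
Effective length L_e = K·L = 0.5 × 2.93 = 1.465 m
P_cr = π²EI / L_e² = π² × 196×10⁹ × 8.136×10^-7 / 1.465² = 7.333×10^5 N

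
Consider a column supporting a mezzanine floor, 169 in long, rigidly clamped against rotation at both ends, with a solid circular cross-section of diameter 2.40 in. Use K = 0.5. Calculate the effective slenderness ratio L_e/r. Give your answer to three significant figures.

For a solid circle r = d/4 = 2.40/4 = 0.6000 in
L_e = K·L = 0.5 × 169 = 84.50 in
λ = L_e / r_min = 84.500 / 0.6000 = 141

λ ≈ 141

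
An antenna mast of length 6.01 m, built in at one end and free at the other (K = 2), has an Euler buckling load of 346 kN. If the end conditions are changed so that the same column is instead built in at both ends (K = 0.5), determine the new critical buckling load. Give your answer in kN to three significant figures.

P_cr ∝ 1/K², so P_cr,new = P_cr,old × (K_old/K_new)² = 346 × (2/0.5)²
= 346 × 16.00 = 5540 kN

P_cr ≈ 5540 kN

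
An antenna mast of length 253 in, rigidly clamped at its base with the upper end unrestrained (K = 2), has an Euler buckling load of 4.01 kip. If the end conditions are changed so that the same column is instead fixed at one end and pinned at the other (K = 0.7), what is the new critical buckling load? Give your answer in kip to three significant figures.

P_cr ∝ 1/K², so P_cr,new = P_cr,old × (K_old/K_new)² = 4.01 × (2/0.7)²
= 4.01 × 8.163 = 32.7 kip

P_cr ≈ 32.7 kip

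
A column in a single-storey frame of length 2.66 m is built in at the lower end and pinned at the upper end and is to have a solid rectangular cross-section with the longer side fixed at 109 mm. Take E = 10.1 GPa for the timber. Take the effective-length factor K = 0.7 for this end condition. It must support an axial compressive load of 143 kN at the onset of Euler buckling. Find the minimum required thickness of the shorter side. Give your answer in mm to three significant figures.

L_e = K·L = 0.7 × 2.66 = 1.862 m
Required I = P_cr·L_e²/(π²E) = 1.430×10^5 × 1.862² / (π² × 1.01×10^10) = 4.974×10^-6 m⁴
I_req = 4.974×10^6 mm⁴
Rectangle, weak axis: I_min = h·b³/12 with h = 109 mm fixed  ⇒  b = (12I/h)^(1/3) = 81.8 mm

b ≈ 81.8 mm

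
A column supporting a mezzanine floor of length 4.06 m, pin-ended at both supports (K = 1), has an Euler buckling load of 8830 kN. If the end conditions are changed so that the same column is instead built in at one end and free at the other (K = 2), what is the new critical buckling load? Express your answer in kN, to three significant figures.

P_cr ∝ 1/K², so P_cr,new = P_cr,old × (K_old/K_new)² = 8830 × (1/2)²
= 8830 × 0.2500 = 2210 kN

P_cr ≈ 2210 kN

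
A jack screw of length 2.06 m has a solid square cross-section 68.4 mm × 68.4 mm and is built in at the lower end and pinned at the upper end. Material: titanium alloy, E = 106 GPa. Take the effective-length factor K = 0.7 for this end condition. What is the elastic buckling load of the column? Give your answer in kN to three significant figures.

P_cr ≈ 918 kN

I = a⁴/12 = 68.4⁴/12 = 1.824×10^6 mm⁴
I = 1.824×10^6 mm⁴ = 1.824×10^-6 m⁴
Effective length L_e = K·L = 0.7 × 2.06 = 1.442 m
P_cr = π²EI / L_e² = π² × 106×10⁹ × 1.824×10^-6 / 1.442² = 9.177×10^5 N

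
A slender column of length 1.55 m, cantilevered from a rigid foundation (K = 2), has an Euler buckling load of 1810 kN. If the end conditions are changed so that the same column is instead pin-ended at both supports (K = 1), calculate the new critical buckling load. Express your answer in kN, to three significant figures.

P_cr ∝ 1/K², so P_cr,new = P_cr,old × (K_old/K_new)² = 1810 × (2/1)²
= 1810 × 4.000 = 7240 kN

P_cr ≈ 7240 kN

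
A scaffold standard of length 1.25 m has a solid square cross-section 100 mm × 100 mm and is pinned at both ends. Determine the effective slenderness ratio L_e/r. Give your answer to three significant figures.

For a square r = a/√12 = 100/√12 = 28.87 mm
L_e = K·L = 1 × 1.25 m = 1.250 m = 1250.0 mm
λ = L_e / r_min = 1250.0 / 28.87 = 43.3

λ ≈ 43.3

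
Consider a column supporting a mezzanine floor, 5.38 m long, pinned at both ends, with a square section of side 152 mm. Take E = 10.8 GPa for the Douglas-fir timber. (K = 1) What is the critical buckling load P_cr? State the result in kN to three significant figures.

I = a⁴/12 = 152⁴/12 = 4.448×10^7 mm⁴
I = 4.448×10^7 mm⁴ = 4.448×10^-5 m⁴
Effective length L_e = K·L = 1 × 5.38 = 5.380 m
P_cr = π²EI / L_e² = π² × 10.8×10⁹ × 4.448×10^-5 / 5.380² = 1.638×10^5 N

P_cr ≈ 164 kN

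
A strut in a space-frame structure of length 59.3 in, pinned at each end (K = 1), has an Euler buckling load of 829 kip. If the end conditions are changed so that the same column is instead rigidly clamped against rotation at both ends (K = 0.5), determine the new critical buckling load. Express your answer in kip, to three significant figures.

P_cr ≈ 3320 kip

P_cr ∝ 1/K², so P_cr,new = P_cr,old × (K_old/K_new)² = 829 × (1/0.5)²
= 829 × 4.000 = 3320 kip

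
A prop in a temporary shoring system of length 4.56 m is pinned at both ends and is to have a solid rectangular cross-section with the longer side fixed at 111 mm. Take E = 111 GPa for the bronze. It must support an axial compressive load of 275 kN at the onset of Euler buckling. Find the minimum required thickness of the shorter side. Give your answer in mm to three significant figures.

L_e = K·L = 1 × 4.56 = 4.560 m
Required I = P_cr·L_e²/(π²E) = 2.750×10^5 × 4.560² / (π² × 1.11×10^11) = 5.220×10^-6 m⁴
I_req = 5.220×10^6 mm⁴
Rectangle, weak axis: I_min = h·b³/12 with h = 111 mm fixed  ⇒  b = (12I/h)^(1/3) = 82.6 mm

b ≈ 82.6 mm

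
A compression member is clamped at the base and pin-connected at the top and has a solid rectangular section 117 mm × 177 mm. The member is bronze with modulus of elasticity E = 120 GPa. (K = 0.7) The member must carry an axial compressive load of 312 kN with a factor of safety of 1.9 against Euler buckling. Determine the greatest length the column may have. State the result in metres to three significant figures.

Buckling occurs about the weak axis: I_min = h·b³/12 with b = 117 mm (the shorter side).
I_min = 177×117³/12 = 2.362×10^7 mm⁴
I = 2.362×10^-5 m⁴
Required critical load P_cr = n·P = 1.9 × 312 = 592.8 kN = 5.928×10^5 N
From P_cr = π²EI/(K·L)²:  L = (1/K)·√(π²EI/P_cr) = (1/0.7)·√(π²×1.20×10^11×2.362×10^-5/5.928×10^5)
L = 9.81 m

L_max ≈ 9.81 m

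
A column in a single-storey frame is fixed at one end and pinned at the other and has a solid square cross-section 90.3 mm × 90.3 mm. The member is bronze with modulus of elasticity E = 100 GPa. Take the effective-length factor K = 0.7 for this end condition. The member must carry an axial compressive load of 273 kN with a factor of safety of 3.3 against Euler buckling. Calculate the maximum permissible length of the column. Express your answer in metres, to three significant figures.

L_max ≈ 3.52 m

I = a⁴/12 = 90.3⁴/12 = 5.541×10^6 mm⁴
I = 5.541×10^-6 m⁴
Required critical load P_cr = n·P = 3.3 × 273 = 900.9 kN = 9.009×10^5 N
From P_cr = π²EI/(K·L)²:  L = (1/K)·√(π²EI/P_cr) = (1/0.7)·√(π²×1.00×10^11×5.541×10^-6/9.009×10^5)
L = 3.52 m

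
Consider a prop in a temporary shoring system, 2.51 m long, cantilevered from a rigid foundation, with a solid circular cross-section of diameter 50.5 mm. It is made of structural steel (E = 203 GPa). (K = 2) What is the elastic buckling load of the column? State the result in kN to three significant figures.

P_cr ≈ 25.4 kN

I = πd⁴/64 = π×50.5⁴/64 = 3.193×10^5 mm⁴
I = 3.193×10^5 mm⁴ = 3.193×10^-7 m⁴
Effective length L_e = K·L = 2 × 2.51 = 5.020 m
P_cr = π²EI / L_e² = π² × 203×10⁹ × 3.193×10^-7 / 5.020² = 2.538×10^4 N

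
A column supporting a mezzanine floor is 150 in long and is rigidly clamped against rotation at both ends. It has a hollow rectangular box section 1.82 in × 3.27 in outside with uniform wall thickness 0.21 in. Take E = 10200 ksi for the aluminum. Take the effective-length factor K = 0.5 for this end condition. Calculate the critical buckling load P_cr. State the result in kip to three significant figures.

P_cr ≈ 17.7 kip

Inner dimensions: h_i = 3.27 − 2×0.21 = 2.850 in, b_i = 1.82 − 2×0.21 = 1.400 in
Weak-axis I_min = (h_o·b_o³ − h_i·b_i³)/12 with b_o = 1.82, b_i = 1.400 in (shorter outer/inner sides).
I_min = (3.27×1.82³ − 2.850×1.400³)/12 = 0.9911 in⁴
Effective length L_e = K·L = 0.5 × 150 = 75.00 in
P_cr = π²EI / L_e² = π² × 10200×10³ × 0.9911 / 75.00² = 1.774×10^4 lb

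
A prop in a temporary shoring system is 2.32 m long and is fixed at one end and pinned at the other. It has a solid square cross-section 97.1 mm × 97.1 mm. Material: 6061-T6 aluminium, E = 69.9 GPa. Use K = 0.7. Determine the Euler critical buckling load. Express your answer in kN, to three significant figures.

I = a⁴/12 = 97.1⁴/12 = 7.408×10^6 mm⁴
I = 7.408×10^6 mm⁴ = 7.408×10^-6 m⁴
Effective length L_e = K·L = 0.7 × 2.32 = 1.624 m
P_cr = π²EI / L_e² = π² × 69.9×10⁹ × 7.408×10^-6 / 1.624² = 1.938×10^6 N

P_cr ≈ 1940 kN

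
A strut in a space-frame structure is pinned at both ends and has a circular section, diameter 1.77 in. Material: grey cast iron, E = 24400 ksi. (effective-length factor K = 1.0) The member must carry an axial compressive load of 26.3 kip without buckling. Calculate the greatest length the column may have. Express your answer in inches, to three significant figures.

L_max ≈ 66.4 in

I = πd⁴/64 = π×1.77⁴/64 = 0.4818 in⁴
At the buckling limit P_cr = P = 2.630×10^4 lb
From P_cr = π²EI/(K·L)²:  L = (1/K)·√(π²EI/P_cr) = (1/1)·√(π²×2.44×10^7×0.4818/2.630×10^4)
L = 66.4 in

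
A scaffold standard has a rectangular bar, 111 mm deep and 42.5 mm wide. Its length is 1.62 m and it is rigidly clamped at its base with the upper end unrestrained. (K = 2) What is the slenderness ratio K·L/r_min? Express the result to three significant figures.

Buckling occurs about the weak axis: I_min = h·b³/12 with b = 42.5 mm (the shorter side).
I_min = 111×42.5³/12 = 7.101×10^5 mm⁴
A = 4.718×10^3 mm²;  r_min = √(I/A) = √(7.101×10^5/4.718×10^3) = 12.27 mm
L_e = K·L = 2 × 1.62 m = 3.240 m = 3240.0 mm
λ = L_e / r_min = 3240.0 / 12.27 = 264

λ ≈ 264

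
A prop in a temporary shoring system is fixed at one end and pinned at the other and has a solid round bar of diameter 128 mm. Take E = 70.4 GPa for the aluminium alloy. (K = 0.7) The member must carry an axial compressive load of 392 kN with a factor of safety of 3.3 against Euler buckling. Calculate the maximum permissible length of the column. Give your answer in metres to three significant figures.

L_max ≈ 3.80 m

I = πd⁴/64 = π×128⁴/64 = 1.318×10^7 mm⁴
I = 1.318×10^-5 m⁴
Required critical load P_cr = n·P = 3.3 × 392 = 1294 kN = 1.294×10^6 N
From P_cr = π²EI/(K·L)²:  L = (1/K)·√(π²EI/P_cr) = (1/0.7)·√(π²×7.04×10^10×1.318×10^-5/1.294×10^6)
L = 3.80 m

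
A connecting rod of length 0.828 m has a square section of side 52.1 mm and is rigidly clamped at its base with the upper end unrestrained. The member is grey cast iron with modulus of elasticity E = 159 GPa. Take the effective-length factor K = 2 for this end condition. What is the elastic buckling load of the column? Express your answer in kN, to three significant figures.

P_cr ≈ 351 kN

I = a⁴/12 = 52.1⁴/12 = 6.140×10^5 mm⁴
I = 6.140×10^5 mm⁴ = 6.140×10^-7 m⁴
Effective length L_e = K·L = 2 × 0.828 = 1.656 m
P_cr = π²EI / L_e² = π² × 159×10⁹ × 6.140×10^-7 / 1.656² = 3.514×10^5 N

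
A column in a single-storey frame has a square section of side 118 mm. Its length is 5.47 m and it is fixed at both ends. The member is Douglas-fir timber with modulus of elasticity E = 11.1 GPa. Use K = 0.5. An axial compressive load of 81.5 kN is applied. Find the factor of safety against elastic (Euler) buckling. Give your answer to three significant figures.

I = a⁴/12 = 118⁴/12 = 1.616×10^7 mm⁴
I = 1.616×10^7 mm⁴ = 1.616×10^-5 m⁴
Effective length L_e = K·L = 0.5 × 5.47 = 2.735 m
P_cr = π²EI / L_e² = π² × 11.1×10⁹ × 1.616×10^-5 / 2.735² = 2.366×10^5 N
Factor of safety n = P_cr / P = 236.62 / 81.5 = 2.90

n ≈ 2.90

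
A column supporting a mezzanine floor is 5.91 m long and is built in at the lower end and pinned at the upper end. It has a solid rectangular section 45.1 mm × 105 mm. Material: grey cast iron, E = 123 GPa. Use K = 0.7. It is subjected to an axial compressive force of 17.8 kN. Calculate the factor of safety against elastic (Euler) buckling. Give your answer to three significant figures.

n ≈ 3.20

Buckling occurs about the weak axis: I_min = h·b³/12 with b = 45.1 mm (the shorter side).
I_min = 105×45.1³/12 = 8.027×10^5 mm⁴
I = 8.027×10^5 mm⁴ = 8.027×10^-7 m⁴
Effective length L_e = K·L = 0.7 × 5.91 = 4.137 m
P_cr = π²EI / L_e² = π² × 123×10⁹ × 8.027×10^-7 / 4.137² = 5.693×10^4 N
Factor of safety n = P_cr / P = 56.934 / 17.8 = 3.20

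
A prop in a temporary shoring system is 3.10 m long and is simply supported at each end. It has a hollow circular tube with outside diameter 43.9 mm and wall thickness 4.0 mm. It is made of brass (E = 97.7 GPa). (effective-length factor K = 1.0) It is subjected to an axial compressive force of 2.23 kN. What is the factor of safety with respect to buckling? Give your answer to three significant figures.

n ≈ 4.53

Inner diameter d_i = 43.9 − 2×4.0 = 35.90 mm
I = π(d_o⁴ − d_i⁴)/64 = π(43.9⁴ − 35.90⁴)/64 = 1.008×10^5 mm⁴
I = 1.008×10^5 mm⁴ = 1.008×10^-7 m⁴
Effective length L_e = K·L = 1 × 3.10 = 3.100 m
P_cr = π²EI / L_e² = π² × 97.7×10⁹ × 1.008×10^-7 / 3.100² = 1.011×10^4 N
Factor of safety n = P_cr / P = 10.112 / 2.23 = 4.53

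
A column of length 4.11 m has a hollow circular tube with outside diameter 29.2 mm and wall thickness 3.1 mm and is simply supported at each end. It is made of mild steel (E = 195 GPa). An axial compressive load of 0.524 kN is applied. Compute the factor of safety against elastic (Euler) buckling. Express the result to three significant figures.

n ≈ 4.77

Inner diameter d_i = 29.2 − 2×3.1 = 23.00 mm
I = π(d_o⁴ − d_i⁴)/64 = π(29.2⁴ − 23.00⁴)/64 = 2.195×10^4 mm⁴
I = 2.195×10^4 mm⁴ = 2.195×10^-8 m⁴
Effective length L_e = K·L = 1 × 4.11 = 4.110 m
P_cr = π²EI / L_e² = π² × 195×10⁹ × 2.195×10^-8 / 4.110² = 2.501×10^3 N
Factor of safety n = P_cr / P = 2.5008 / 0.524 = 4.77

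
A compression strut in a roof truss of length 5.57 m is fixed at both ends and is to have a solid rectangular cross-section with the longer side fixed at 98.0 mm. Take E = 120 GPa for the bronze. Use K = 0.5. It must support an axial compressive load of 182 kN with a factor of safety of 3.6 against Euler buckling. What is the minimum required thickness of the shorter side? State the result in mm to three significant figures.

Required P_cr = n·P = 3.6 × 182 = 655.2 kN
L_e = K·L = 0.5 × 5.57 = 2.785 m
Required I = P_cr·L_e²/(π²E) = 6.552×10^5 × 2.785² / (π² × 1.20×10^11) = 4.291×10^-6 m⁴
I_req = 4.291×10^6 mm⁴
Rectangle, weak axis: I_min = h·b³/12 with h = 98.0 mm fixed  ⇒  b = (12I/h)^(1/3) = 80.7 mm

b ≈ 80.7 mm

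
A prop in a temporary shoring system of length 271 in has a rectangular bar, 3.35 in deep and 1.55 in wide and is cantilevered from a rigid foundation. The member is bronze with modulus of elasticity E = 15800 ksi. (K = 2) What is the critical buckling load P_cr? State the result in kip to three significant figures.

Buckling occurs about the weak axis: I_min = h·b³/12 with b = 1.55 in (the shorter side).
I_min = 3.35×1.55³/12 = 1.040 in⁴
Effective length L_e = K·L = 2 × 271 = 542.0 in
P_cr = π²EI / L_e² = π² × 15800×10³ × 1.040 / 542.0² = 551.8 lb

P_cr ≈ 0.552 kip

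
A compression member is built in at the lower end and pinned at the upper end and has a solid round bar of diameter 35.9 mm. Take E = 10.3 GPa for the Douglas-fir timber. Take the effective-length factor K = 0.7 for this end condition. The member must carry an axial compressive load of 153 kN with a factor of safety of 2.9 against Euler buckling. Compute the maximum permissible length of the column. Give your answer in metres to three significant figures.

L_max ≈ 0.195 m

I = πd⁴/64 = π×35.9⁴/64 = 8.154×10^4 mm⁴
I = 8.154×10^-8 m⁴
Required critical load P_cr = n·P = 2.9 × 153 = 443.7 kN = 4.437×10^5 N
From P_cr = π²EI/(K·L)²:  L = (1/K)·√(π²EI/P_cr) = (1/0.7)·√(π²×1.03×10^10×8.154×10^-8/4.437×10^5)
L = 0.195 m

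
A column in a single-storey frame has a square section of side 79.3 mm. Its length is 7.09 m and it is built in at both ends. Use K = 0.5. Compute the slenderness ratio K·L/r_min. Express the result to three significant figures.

λ ≈ 155

For a square r = a/√12 = 79.3/√12 = 22.89 mm
L_e = K·L = 0.5 × 7.09 m = 3.545 m = 3545.0 mm
λ = L_e / r_min = 3545.0 / 22.89 = 155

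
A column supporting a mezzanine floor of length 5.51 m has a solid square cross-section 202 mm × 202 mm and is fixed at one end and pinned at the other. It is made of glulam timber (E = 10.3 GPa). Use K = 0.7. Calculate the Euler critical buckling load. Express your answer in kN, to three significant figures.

P_cr ≈ 948 kN

I = a⁴/12 = 202⁴/12 = 1.387×10^8 mm⁴
I = 1.387×10^8 mm⁴ = 1.387×10^-4 m⁴
Effective length L_e = K·L = 0.7 × 5.51 = 3.857 m
P_cr = π²EI / L_e² = π² × 10.3×10⁹ × 1.387×10^-4 / 3.857² = 9.481×10^5 N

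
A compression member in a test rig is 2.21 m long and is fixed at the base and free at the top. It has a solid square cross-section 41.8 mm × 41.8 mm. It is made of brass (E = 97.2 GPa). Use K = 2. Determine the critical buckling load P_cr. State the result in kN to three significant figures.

P_cr ≈ 12.5 kN

I = a⁴/12 = 41.8⁴/12 = 2.544×10^5 mm⁴
I = 2.544×10^5 mm⁴ = 2.544×10^-7 m⁴
Effective length L_e = K·L = 2 × 2.21 = 4.420 m
P_cr = π²EI / L_e² = π² × 97.2×10⁹ × 2.544×10^-7 / 4.420² = 1.249×10^4 N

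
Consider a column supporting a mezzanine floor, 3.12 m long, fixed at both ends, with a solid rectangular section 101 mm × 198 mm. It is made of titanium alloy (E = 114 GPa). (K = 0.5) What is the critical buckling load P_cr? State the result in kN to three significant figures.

Buckling occurs about the weak axis: I_min = h·b³/12 with b = 101 mm (the shorter side).
I_min = 198×101³/12 = 1.700×10^7 mm⁴
I = 1.700×10^7 mm⁴ = 1.700×10^-5 m⁴
Effective length L_e = K·L = 0.5 × 3.12 = 1.560 m
P_cr = π²EI / L_e² = π² × 114×10⁹ × 1.700×10^-5 / 1.560² = 7.860×10^6 N

P_cr ≈ 7860 kN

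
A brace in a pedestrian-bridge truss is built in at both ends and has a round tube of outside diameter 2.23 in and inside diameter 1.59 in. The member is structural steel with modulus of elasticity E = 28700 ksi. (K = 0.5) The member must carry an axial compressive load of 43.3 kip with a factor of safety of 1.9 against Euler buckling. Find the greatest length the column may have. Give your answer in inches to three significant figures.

L_max ≈ 111 in

d_o = 2.23 in, d_i = 1.59 in
I = π(d_o⁴ − d_i⁴)/64 = π(2.23⁴ − 1.590⁴)/64 = 0.9002 in⁴
Required critical load P_cr = n·P = 1.9 × 43.3 = 82.27 kip = 8.227×10^4 lb
From P_cr = π²EI/(K·L)²:  L = (1/K)·√(π²EI/P_cr) = (1/0.5)·√(π²×2.87×10^7×0.9002/8.227×10^4)
L = 111 in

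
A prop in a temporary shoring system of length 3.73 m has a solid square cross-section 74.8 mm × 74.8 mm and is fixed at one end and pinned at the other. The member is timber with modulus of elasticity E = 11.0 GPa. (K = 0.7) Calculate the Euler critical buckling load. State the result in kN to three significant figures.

I = a⁴/12 = 74.8⁴/12 = 2.609×10^6 mm⁴
I = 2.609×10^6 mm⁴ = 2.609×10^-6 m⁴
Effective length L_e = K·L = 0.7 × 3.73 = 2.611 m
P_cr = π²EI / L_e² = π² × 11.0×10⁹ × 2.609×10^-6 / 2.611² = 4.154×10^4 N

P_cr ≈ 41.5 kN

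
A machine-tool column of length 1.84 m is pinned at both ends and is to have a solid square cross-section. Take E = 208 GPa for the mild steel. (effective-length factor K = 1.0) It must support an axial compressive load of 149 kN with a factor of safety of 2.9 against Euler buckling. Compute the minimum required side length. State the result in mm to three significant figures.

Required P_cr = n·P = 2.9 × 149 = 432.1 kN
L_e = K·L = 1 × 1.84 = 1.840 m
Required I = P_cr·L_e²/(π²E) = 4.321×10^5 × 1.840² / (π² × 2.08×10^11) = 7.126×10^-7 m⁴
I_req = 7.126×10^5 mm⁴
Solid square: I = a⁴/12  ⇒  a = (12I)^(1/4) = (12×7.126×10^5)^(1/4) = 54.1 mm

a ≈ 54.1 mm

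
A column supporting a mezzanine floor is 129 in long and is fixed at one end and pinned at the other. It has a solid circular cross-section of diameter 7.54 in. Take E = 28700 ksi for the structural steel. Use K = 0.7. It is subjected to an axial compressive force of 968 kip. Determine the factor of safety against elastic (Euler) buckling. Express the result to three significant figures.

I = πd⁴/64 = π×7.54⁴/64 = 158.7 in⁴
Effective length L_e = K·L = 0.7 × 129 = 90.30 in
P_cr = π²EI / L_e² = π² × 28700×10³ × 158.7 / 90.30² = 5.511×10^6 lb
Factor of safety n = P_cr / P = 5511.4 / 968 = 5.69

n ≈ 5.69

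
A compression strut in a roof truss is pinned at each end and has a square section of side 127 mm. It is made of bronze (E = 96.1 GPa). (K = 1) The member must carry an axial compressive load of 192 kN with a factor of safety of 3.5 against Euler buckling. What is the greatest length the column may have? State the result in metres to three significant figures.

I = a⁴/12 = 127⁴/12 = 2.168×10^7 mm⁴
I = 2.168×10^-5 m⁴
Required critical load P_cr = n·P = 3.5 × 192 = 672.0 kN = 6.720×10^5 N
From P_cr = π²EI/(K·L)²:  L = (1/K)·√(π²EI/P_cr) = (1/1)·√(π²×9.61×10^10×2.168×10^-5/6.720×10^5)
L = 5.53 m

L_max ≈ 5.53 m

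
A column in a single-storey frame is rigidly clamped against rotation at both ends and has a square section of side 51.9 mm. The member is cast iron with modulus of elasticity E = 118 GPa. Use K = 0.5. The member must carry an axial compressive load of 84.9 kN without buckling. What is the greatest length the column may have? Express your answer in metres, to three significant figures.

I = a⁴/12 = 51.9⁴/12 = 6.046×10^5 mm⁴
I = 6.046×10^-7 m⁴
At the buckling limit P_cr = P = 8.490×10^4 N
From P_cr = π²EI/(K·L)²:  L = (1/K)·√(π²EI/P_cr) = (1/0.5)·√(π²×1.18×10^11×6.046×10^-7/8.490×10^4)
L = 5.76 m

L_max ≈ 5.76 m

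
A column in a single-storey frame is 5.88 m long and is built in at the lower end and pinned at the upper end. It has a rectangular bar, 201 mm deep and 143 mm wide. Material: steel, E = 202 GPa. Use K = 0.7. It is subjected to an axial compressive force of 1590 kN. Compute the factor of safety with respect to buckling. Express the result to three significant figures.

Buckling occurs about the weak axis: I_min = h·b³/12 with b = 143 mm (the shorter side).
I_min = 201×143³/12 = 4.898×10^7 mm⁴
I = 4.898×10^7 mm⁴ = 4.898×10^-5 m⁴
Effective length L_e = K·L = 0.7 × 5.88 = 4.116 m
P_cr = π²EI / L_e² = π² × 202×10⁹ × 4.898×10^-5 / 4.116² = 5.764×10^6 N
Factor of safety n = P_cr / P = 5764.0 / 1590 = 3.63

n ≈ 3.63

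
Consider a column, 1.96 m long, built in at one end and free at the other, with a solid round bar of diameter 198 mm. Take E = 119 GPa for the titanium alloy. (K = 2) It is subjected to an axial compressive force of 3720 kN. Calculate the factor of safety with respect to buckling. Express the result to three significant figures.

n ≈ 1.55

I = πd⁴/64 = π×198⁴/64 = 7.545×10^7 mm⁴
I = 7.545×10^7 mm⁴ = 7.545×10^-5 m⁴
Effective length L_e = K·L = 2 × 1.96 = 3.920 m
P_cr = π²EI / L_e² = π² × 119×10⁹ × 7.545×10^-5 / 3.920² = 5.766×10^6 N
Factor of safety n = P_cr / P = 5766.4 / 3720 = 1.55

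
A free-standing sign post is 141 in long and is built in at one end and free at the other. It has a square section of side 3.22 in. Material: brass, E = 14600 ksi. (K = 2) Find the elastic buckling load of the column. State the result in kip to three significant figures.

I = a⁴/12 = 3.22⁴/12 = 8.959 in⁴
Effective length L_e = K·L = 2 × 141 = 282.0 in
P_cr = π²EI / L_e² = π² × 14600×10³ × 8.959 / 282.0² = 1.623×10^4 lb

P_cr ≈ 16.2 kip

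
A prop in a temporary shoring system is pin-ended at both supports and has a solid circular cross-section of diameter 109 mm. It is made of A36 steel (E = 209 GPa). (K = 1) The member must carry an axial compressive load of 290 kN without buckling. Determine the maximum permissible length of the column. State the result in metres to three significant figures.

I = πd⁴/64 = π×109⁴/64 = 6.929×10^6 mm⁴
I = 6.929×10^-6 m⁴
At the buckling limit P_cr = P = 2.900×10^5 N
From P_cr = π²EI/(K·L)²:  L = (1/K)·√(π²EI/P_cr) = (1/1)·√(π²×2.09×10^11×6.929×10^-6/2.900×10^5)
L = 7.02 m

L_max ≈ 7.02 m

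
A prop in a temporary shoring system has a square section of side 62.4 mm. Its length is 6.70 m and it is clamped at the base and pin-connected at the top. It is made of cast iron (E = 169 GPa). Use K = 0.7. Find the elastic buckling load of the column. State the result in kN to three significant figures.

I = a⁴/12 = 62.4⁴/12 = 1.263×10^6 mm⁴
I = 1.263×10^6 mm⁴ = 1.263×10^-6 m⁴
Effective length L_e = K·L = 0.7 × 6.70 = 4.690 m
P_cr = π²EI / L_e² = π² × 169×10⁹ × 1.263×10^-6 / 4.690² = 9.581×10^4 N

P_cr ≈ 95.8 kN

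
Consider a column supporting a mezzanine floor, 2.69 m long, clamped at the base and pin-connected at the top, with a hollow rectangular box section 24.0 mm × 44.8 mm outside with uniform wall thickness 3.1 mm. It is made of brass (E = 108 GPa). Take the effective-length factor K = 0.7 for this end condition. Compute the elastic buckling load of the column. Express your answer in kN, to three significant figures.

P_cr ≈ 10.1 kN

Inner dimensions: h_i = 44.8 − 2×3.1 = 38.60 mm, b_i = 24.0 − 2×3.1 = 17.80 mm
Weak-axis I_min = (h_o·b_o³ − h_i·b_i³)/12 with b_o = 24.0, b_i = 17.80 mm (shorter outer/inner sides).
I_min = (44.8×24.0³ − 38.60×17.80³)/12 = 3.347×10^4 mm⁴
I = 3.347×10^4 mm⁴ = 3.347×10^-8 m⁴
Effective length L_e = K·L = 0.7 × 2.69 = 1.883 m
P_cr = π²EI / L_e² = π² × 108×10⁹ × 3.347×10^-8 / 1.883² = 1.006×10^4 N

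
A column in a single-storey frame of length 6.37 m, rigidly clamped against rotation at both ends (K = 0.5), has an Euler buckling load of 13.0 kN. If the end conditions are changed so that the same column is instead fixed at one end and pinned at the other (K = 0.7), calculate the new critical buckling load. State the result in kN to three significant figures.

P_cr ≈ 6.63 kN

P_cr ∝ 1/K², so P_cr,new = P_cr,old × (K_old/K_new)² = 13.0 × (0.5/0.7)²
= 13.0 × 0.5102 = 6.63 kN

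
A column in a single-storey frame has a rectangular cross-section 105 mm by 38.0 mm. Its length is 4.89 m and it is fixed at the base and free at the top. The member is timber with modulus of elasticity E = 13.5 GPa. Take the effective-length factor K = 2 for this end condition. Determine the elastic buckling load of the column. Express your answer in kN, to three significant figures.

Buckling occurs about the weak axis: I_min = h·b³/12 with b = 38.0 mm (the shorter side).
I_min = 105×38.0³/12 = 4.801×10^5 mm⁴
I = 4.801×10^5 mm⁴ = 4.801×10^-7 m⁴
Effective length L_e = K·L = 2 × 4.89 = 9.780 m
P_cr = π²EI / L_e² = π² × 13.5×10⁹ × 4.801×10^-7 / 9.780² = 668.8 N

P_cr ≈ 0.669 kN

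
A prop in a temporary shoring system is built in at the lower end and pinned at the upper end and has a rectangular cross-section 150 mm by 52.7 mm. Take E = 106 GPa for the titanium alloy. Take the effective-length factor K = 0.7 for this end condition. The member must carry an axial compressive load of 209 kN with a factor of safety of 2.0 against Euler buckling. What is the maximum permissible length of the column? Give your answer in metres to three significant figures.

L_max ≈ 3.06 m

Buckling occurs about the weak axis: I_min = h·b³/12 with b = 52.7 mm (the shorter side).
I_min = 150×52.7³/12 = 1.830×10^6 mm⁴
I = 1.830×10^-6 m⁴
Required critical load P_cr = n·P = 2.0 × 209 = 418.0 kN = 4.180×10^5 N
From P_cr = π²EI/(K·L)²:  L = (1/K)·√(π²EI/P_cr) = (1/0.7)·√(π²×1.06×10^11×1.830×10^-6/4.180×10^5)
L = 3.06 m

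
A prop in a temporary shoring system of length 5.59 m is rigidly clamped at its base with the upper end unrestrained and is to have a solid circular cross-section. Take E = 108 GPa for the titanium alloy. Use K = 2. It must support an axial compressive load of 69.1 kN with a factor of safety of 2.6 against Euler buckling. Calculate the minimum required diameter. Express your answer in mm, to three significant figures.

Required P_cr = n·P = 2.6 × 69.1 = 179.7 kN
L_e = K·L = 2 × 5.59 = 11.18 m
Required I = P_cr·L_e²/(π²E) = 1.797×10^5 × 11.18² / (π² × 1.08×10^11) = 2.107×10^-5 m⁴
I_req = 2.107×10^7 mm⁴
Solid circle: I = πd⁴/64  ⇒  d = (64I/π)^(1/4) = (64×2.107×10^7/π)^(1/4) = 144 mm

d ≈ 144 mm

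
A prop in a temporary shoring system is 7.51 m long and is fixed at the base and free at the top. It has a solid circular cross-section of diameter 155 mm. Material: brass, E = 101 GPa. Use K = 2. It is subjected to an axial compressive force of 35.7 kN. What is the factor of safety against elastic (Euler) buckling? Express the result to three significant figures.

n ≈ 3.51

I = πd⁴/64 = π×155⁴/64 = 2.833×10^7 mm⁴
I = 2.833×10^7 mm⁴ = 2.833×10^-5 m⁴
Effective length L_e = K·L = 2 × 7.51 = 15.02 m
P_cr = π²EI / L_e² = π² × 101×10⁹ × 2.833×10^-5 / 15.02² = 1.252×10^5 N
Factor of safety n = P_cr / P = 125.19 / 35.7 = 3.51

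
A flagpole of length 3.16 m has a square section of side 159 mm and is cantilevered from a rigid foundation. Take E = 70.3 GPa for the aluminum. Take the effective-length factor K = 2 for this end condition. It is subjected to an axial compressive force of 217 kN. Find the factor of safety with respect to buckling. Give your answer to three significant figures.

I = a⁴/12 = 159⁴/12 = 5.326×10^7 mm⁴
I = 5.326×10^7 mm⁴ = 5.326×10^-5 m⁴
Effective length L_e = K·L = 2 × 3.16 = 6.320 m
P_cr = π²EI / L_e² = π² × 70.3×10⁹ × 5.326×10^-5 / 6.320² = 9.252×10^5 N
Factor of safety n = P_cr / P = 925.18 / 217 = 4.26

n ≈ 4.26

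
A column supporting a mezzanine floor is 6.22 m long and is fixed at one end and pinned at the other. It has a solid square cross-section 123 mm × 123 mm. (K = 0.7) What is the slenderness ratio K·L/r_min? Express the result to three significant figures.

λ ≈ 123

For a square r = a/√12 = 123/√12 = 35.51 mm
L_e = K·L = 0.7 × 6.22 m = 4.354 m = 4354.0 mm
λ = L_e / r_min = 4354.0 / 35.51 = 123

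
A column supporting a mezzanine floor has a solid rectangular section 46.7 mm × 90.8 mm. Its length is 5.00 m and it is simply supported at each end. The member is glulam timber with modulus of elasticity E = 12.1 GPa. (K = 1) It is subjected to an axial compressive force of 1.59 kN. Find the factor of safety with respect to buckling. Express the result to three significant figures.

n ≈ 2.32

Buckling occurs about the weak axis: I_min = h·b³/12 with b = 46.7 mm (the shorter side).
I_min = 90.8×46.7³/12 = 7.706×10^5 mm⁴
I = 7.706×10^5 mm⁴ = 7.706×10^-7 m⁴
Effective length L_e = K·L = 1 × 5.00 = 5.000 m
P_cr = π²EI / L_e² = π² × 12.1×10⁹ × 7.706×10^-7 / 5.000² = 3.681×10^3 N
Factor of safety n = P_cr / P = 3.6813 / 1.59 = 2.32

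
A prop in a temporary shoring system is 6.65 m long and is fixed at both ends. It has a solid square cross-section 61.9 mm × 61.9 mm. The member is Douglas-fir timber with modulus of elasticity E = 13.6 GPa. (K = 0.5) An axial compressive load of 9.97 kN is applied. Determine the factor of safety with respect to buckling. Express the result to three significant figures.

n ≈ 1.49

I = a⁴/12 = 61.9⁴/12 = 1.223×10^6 mm⁴
I = 1.223×10^6 mm⁴ = 1.223×10^-6 m⁴
Effective length L_e = K·L = 0.5 × 6.65 = 3.325 m
P_cr = π²EI / L_e² = π² × 13.6×10⁹ × 1.223×10^-6 / 3.325² = 1.485×10^4 N
Factor of safety n = P_cr / P = 14.854 / 9.97 = 1.49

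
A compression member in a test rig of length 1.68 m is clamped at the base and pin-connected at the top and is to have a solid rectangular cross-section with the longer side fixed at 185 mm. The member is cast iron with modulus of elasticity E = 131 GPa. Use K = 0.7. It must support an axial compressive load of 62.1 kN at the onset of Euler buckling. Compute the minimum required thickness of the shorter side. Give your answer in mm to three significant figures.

L_e = K·L = 0.7 × 1.68 = 1.176 m
Required I = P_cr·L_e²/(π²E) = 6.210×10^4 × 1.176² / (π² × 1.31×10^11) = 6.643×10^-8 m⁴
I_req = 6.643×10^4 mm⁴
Rectangle, weak axis: I_min = h·b³/12 with h = 185 mm fixed  ⇒  b = (12I/h)^(1/3) = 16.3 mm

b ≈ 16.3 mm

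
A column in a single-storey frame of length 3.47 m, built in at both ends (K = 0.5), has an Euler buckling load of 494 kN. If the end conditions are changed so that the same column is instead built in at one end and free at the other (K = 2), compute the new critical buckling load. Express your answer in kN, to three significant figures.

P_cr ≈ 30.9 kN

P_cr ∝ 1/K², so P_cr,new = P_cr,old × (K_old/K_new)² = 494 × (0.5/2)²
= 494 × 0.06250 = 30.9 kN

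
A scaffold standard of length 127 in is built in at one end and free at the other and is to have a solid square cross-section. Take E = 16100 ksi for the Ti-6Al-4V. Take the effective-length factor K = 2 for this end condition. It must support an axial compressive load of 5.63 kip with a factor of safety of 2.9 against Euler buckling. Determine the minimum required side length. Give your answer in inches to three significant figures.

Required P_cr = n·P = 2.9 × 5.63 = 16.33 kip
L_e = K·L = 2 × 127 = 254.0 in
Required I = P_cr·L_e²/(π²E) = 1.633×10^4 × 254.0² / (π² × 1.61×10^7) = 6.629 in⁴
Solid square: I = a⁴/12  ⇒  a = (12I)^(1/4) = (12×6.629)^(1/4) = 2.99 in

a ≈ 2.99 in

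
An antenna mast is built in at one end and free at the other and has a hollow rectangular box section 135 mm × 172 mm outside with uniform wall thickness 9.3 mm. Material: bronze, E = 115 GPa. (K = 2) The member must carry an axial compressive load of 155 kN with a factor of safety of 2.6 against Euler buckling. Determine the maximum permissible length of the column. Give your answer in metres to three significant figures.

Inner dimensions: h_i = 172 − 2×9.3 = 153.4 mm, b_i = 135 − 2×9.3 = 116.4 mm
Weak-axis I_min = (h_o·b_o³ − h_i·b_i³)/12 with b_o = 135, b_i = 116.4 mm (shorter outer/inner sides).
I_min = (172×135³ − 153.4×116.4³)/12 = 1.510×10^7 mm⁴
I = 1.510×10^-5 m⁴
Required critical load P_cr = n·P = 2.6 × 155 = 403.0 kN = 4.030×10^5 N
From P_cr = π²EI/(K·L)²:  L = (1/K)·√(π²EI/P_cr) = (1/2)·√(π²×1.15×10^11×1.510×10^-5/4.030×10^5)
L = 3.26 m

L_max ≈ 3.26 m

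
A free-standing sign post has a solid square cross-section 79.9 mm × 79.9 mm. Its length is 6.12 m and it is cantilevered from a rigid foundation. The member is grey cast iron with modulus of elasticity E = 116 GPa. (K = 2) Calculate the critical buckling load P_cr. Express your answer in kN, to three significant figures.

I = a⁴/12 = 79.9⁴/12 = 3.396×10^6 mm⁴
I = 3.396×10^6 mm⁴ = 3.396×10^-6 m⁴
Effective length L_e = K·L = 2 × 6.12 = 12.24 m
P_cr = π²EI / L_e² = π² × 116×10⁹ × 3.396×10^-6 / 12.24² = 2.595×10^4 N

P_cr ≈ 26.0 kN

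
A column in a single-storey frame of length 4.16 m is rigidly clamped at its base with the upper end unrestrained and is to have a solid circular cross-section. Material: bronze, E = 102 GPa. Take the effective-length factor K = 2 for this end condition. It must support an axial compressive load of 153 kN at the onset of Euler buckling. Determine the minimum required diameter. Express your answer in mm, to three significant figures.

L_e = K·L = 2 × 4.16 = 8.320 m
Required I = P_cr·L_e²/(π²E) = 1.530×10^5 × 8.320² / (π² × 1.02×10^11) = 1.052×10^-5 m⁴
I_req = 1.052×10^7 mm⁴
Solid circle: I = πd⁴/64  ⇒  d = (64I/π)^(1/4) = (64×1.052×10^7/π)^(1/4) = 121 mm

d ≈ 121 mm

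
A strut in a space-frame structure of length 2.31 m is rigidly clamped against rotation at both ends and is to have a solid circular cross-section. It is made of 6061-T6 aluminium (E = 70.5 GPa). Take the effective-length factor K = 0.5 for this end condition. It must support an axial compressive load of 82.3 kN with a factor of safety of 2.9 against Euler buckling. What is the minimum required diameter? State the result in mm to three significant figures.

Required P_cr = n·P = 2.9 × 82.3 = 238.7 kN
L_e = K·L = 0.5 × 2.31 = 1.155 m
Required I = P_cr·L_e²/(π²E) = 2.387×10^5 × 1.155² / (π² × 7.05×10^10) = 4.576×10^-7 m⁴
I_req = 4.576×10^5 mm⁴
Solid circle: I = πd⁴/64  ⇒  d = (64I/π)^(1/4) = (64×4.576×10^5/π)^(1/4) = 55.3 mm

d ≈ 55.3 mm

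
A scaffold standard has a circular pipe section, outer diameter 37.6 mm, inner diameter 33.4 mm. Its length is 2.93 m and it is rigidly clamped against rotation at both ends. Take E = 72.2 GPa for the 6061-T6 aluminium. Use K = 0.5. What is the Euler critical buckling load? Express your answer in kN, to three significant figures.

P_cr ≈ 12.3 kN

d_o = 37.6 mm, d_i = 33.4 mm
I = π(d_o⁴ − d_i⁴)/64 = π(37.6⁴ − 33.40⁴)/64 = 3.702×10^4 mm⁴
I = 3.702×10^4 mm⁴ = 3.702×10^-8 m⁴
Effective length L_e = K·L = 0.5 × 2.93 = 1.465 m
P_cr = π²EI / L_e² = π² × 72.2×10⁹ × 3.702×10^-8 / 1.465² = 1.229×10^4 N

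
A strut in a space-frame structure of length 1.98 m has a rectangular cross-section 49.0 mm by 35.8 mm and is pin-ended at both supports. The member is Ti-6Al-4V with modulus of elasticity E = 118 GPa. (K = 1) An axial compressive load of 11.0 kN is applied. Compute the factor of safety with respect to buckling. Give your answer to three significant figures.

n ≈ 5.06

Buckling occurs about the weak axis: I_min = h·b³/12 with b = 35.8 mm (the shorter side).
I_min = 49.0×35.8³/12 = 1.874×10^5 mm⁴
I = 1.874×10^5 mm⁴ = 1.874×10^-7 m⁴
Effective length L_e = K·L = 1 × 1.98 = 1.980 m
P_cr = π²EI / L_e² = π² × 118×10⁹ × 1.874×10^-7 / 1.980² = 5.566×10^4 N
Factor of safety n = P_cr / P = 55.656 / 11.0 = 5.06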